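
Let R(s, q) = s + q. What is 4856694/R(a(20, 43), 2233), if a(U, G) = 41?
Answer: 809449/379 ≈ 2135.8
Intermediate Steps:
R(s, q) = q + s
4856694/R(a(20, 43), 2233) = 4856694/(2233 + 41) = 4856694/2274 = 4856694*(1/2274) = 809449/379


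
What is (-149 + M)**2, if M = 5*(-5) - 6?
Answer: 32400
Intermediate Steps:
M = -31 (M = -25 - 6 = -31)
(-149 + M)**2 = (-149 - 31)**2 = (-180)**2 = 32400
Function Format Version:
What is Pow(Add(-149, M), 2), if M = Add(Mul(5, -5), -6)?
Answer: 32400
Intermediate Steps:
M = -31 (M = Add(-25, -6) = -31)
Pow(Add(-149, M), 2) = Pow(Add(-149, -31), 2) = Pow(-180, 2) = 32400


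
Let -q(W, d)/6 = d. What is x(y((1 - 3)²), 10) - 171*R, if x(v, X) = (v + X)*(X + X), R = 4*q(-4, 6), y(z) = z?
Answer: 24904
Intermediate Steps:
q(W, d) = -6*d
R = -144 (R = 4*(-6*6) = 4*(-36) = -144)
x(v, X) = 2*X*(X + v) (x(v, X) = (X + v)*(2*X) = 2*X*(X + v))
x(y((1 - 3)²), 10) - 171*R = 2*10*(10 + (1 - 3)²) - 171*(-144) = 2*10*(10 + (-2)²) + 24624 = 2*10*(10 + 4) + 24624 = 2*10*14 + 24624 = 280 + 24624 = 24904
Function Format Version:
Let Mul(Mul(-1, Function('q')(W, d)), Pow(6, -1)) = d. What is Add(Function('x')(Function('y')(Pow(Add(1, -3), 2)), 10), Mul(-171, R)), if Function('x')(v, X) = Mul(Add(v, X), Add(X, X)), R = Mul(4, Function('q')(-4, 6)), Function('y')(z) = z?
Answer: 24904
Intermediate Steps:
Function('q')(W, d) = Mul(-6, d)
R = -144 (R = Mul(4, Mul(-6, 6)) = Mul(4, -36) = -144)
Function('x')(v, X) = Mul(2, X, Add(X, v)) (Function('x')(v, X) = Mul(Add(X, v), Mul(2, X)) = Mul(2, X, Add(X, v)))
Add(Function('x')(Function('y')(Pow(Add(1, -3), 2)), 10), Mul(-171, R)) = Add(Mul(2, 10, Add(10, Pow(Add(1, -3), 2))), Mul(-171, -144)) = Add(Mul(2, 10, Add(10, Pow(-2, 2))), 24624) = Add(Mul(2, 10, Add(10, 4)), 24624) = Add(Mul(2, 10, 14), 24624) = Add(280, 24624) = 24904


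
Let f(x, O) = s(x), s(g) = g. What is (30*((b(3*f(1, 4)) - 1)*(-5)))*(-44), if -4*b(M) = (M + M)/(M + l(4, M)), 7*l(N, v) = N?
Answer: -9372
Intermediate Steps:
l(N, v) = N/7
f(x, O) = x
b(M) = -M/(2*(4/7 + M)) (b(M) = -(M + M)/(4*(M + (1/7)*4)) = -2*M/(4*(M + 4/7)) = -2*M/(4*(4/7 + M)) = -M/(2*(4/7 + M)))
(30*((b(3*f(1, 4)) - 1)*(-5)))*(-44) = (30*((-7*3*1/(8 + 14*(3*1)) - 1)*(-5)))*(-44) = (30*((-7*3/(8 + 14*3) - 1)*(-5)))*(-44) = (30*((-7*3/(8 + 42) - 1)*(-5)))*(-44) = (30*((-7*3/50 - 1)*(-5)))*(-44) = (30*((-7*3*1/50 - 1)*(-5)))*(-44) = (30*((-21/50 - 1)*(-5)))*(-44) = (30*(-71/50*(-5)))*(-44) = (30*(71/10))*(-44) = 213*(-44) = -9372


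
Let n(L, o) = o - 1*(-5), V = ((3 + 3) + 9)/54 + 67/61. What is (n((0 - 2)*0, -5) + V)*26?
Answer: 19643/549 ≈ 35.780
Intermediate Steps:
V = 1511/1098 (V = (6 + 9)*(1/54) + 67*(1/61) = 15*(1/54) + 67/61 = 5/18 + 67/61 = 1511/1098 ≈ 1.3761)
n(L, o) = 5 + o (n(L, o) = o + 5 = 5 + o)
(n((0 - 2)*0, -5) + V)*26 = ((5 - 5) + 1511/1098)*26 = (0 + 1511/1098)*26 = (1511/1098)*26 = 19643/549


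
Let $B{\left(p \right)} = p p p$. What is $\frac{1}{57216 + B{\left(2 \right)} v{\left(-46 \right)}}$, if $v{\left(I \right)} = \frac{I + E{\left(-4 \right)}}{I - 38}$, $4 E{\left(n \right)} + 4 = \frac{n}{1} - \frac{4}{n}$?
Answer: $\frac{42}{2403263} \approx 1.7476 \cdot 10^{-5}$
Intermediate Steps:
$E{\left(n \right)} = -1 - \frac{1}{n} + \frac{n}{4}$ ($E{\left(n \right)} = -1 + \frac{\frac{n}{1} - \frac{4}{n}}{4} = -1 + \frac{n 1 - \frac{4}{n}}{4} = -1 + \frac{n - \frac{4}{n}}{4} = -1 + \left(- \frac{1}{n} + \frac{n}{4}\right) = -1 - \frac{1}{n} + \frac{n}{4}$)
$B{\left(p \right)} = p^{3}$ ($B{\left(p \right)} = p^{2} p = p^{3}$)
$v{\left(I \right)} = \frac{- \frac{7}{4} + I}{-38 + I}$ ($v{\left(I \right)} = \frac{I - \frac{7}{4}}{I - 38} = \frac{I - \frac{7}{4}}{-38 + I} = \frac{- \frac{7}{4} + I}{-38 + I}$)
$\frac{1}{57216 + B{\left(2 \right)} v{\left(-46 \right)}} = \frac{1}{57216 + 2^{3} \frac{- \frac{7}{4} - 46}{-38 - 46}} = \frac{1}{57216 + 8 \frac{1}{-84} \left(- \frac{191}{4}\right)} = \frac{1}{57216 + 8 \left(\left(- \frac{1}{84}\right) \left(- \frac{191}{4}\right)\right)} = \frac{1}{57216 + 8 \cdot \frac{191}{336}} = \frac{1}{57216 + \frac{191}{42}} = \frac{1}{\frac{2403263}{42}} = \frac{42}{2403263}$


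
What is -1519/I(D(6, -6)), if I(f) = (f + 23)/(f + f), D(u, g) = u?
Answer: -18228/29 ≈ -628.55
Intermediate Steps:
I(f) = (23 + f)/(2*f) (I(f) = (23 + f)/((2*f)) = (23 + f)*(1/(2*f)) = (23 + f)/(2*f))
-1519/I(D(6, -6)) = -1519*12/(23 + 6) = -1519/((1/2)*(1/6)*29) = -1519/29/12 = -1519*12/29 = -18228/29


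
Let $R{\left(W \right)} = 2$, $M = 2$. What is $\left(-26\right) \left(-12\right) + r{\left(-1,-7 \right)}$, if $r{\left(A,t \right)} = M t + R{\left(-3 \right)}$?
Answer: $300$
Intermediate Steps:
$r{\left(A,t \right)} = 2 + 2 t$ ($r{\left(A,t \right)} = 2 t + 2 = 2 + 2 t$)
$\left(-26\right) \left(-12\right) + r{\left(-1,-7 \right)} = \left(-26\right) \left(-12\right) + \left(2 + 2 \left(-7\right)\right) = 312 + \left(2 - 14\right) = 312 - 12 = 300$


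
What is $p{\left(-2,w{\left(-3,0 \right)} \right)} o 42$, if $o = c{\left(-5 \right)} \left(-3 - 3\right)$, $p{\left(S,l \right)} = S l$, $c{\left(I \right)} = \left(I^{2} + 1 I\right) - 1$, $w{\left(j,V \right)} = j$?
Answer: $-28728$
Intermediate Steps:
$c{\left(I \right)} = -1 + I + I^{2}$ ($c{\left(I \right)} = \left(I^{2} + I\right) - 1 = \left(I + I^{2}\right) - 1 = -1 + I + I^{2}$)
$o = -114$ ($o = \left(-1 - 5 + \left(-5\right)^{2}\right) \left(-3 - 3\right) = \left(-1 - 5 + 25\right) \left(-6\right) = 19 \left(-6\right) = -114$)
$p{\left(-2,w{\left(-3,0 \right)} \right)} o 42 = \left(-2\right) \left(-3\right) \left(-114\right) 42 = 6 \left(-114\right) 42 = \left(-684\right) 42 = -28728$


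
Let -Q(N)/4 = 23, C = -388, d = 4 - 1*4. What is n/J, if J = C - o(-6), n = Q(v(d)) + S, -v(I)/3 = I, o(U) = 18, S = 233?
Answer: -141/406 ≈ -0.34729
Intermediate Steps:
d = 0 (d = 4 - 4 = 0)
v(I) = -3*I
Q(N) = -92 (Q(N) = -4*23 = -92)
n = 141 (n = -92 + 233 = 141)
J = -406 (J = -388 - 1*18 = -388 - 18 = -406)
n/J = 141/(-406) = 141*(-1/406) = -141/406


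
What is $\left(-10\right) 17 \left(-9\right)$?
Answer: $1530$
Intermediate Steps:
$\left(-10\right) 17 \left(-9\right) = \left(-170\right) \left(-9\right) = 1530$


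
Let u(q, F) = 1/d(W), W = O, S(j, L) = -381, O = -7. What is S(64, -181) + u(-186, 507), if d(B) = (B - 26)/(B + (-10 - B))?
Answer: -12563/33 ≈ -380.70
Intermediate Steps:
W = -7
d(B) = 13/5 - B/10 (d(B) = (-26 + B)/(-10) = (-26 + B)*(-⅒) = 13/5 - B/10)
u(q, F) = 10/33 (u(q, F) = 1/(13/5 - ⅒*(-7)) = 1/(13/5 + 7/10) = 1/(33/10) = 10/33)
S(64, -181) + u(-186, 507) = -381 + 10/33 = -12563/33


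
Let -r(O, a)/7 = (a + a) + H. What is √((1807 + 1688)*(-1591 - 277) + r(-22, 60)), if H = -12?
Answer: 2*I*√1632354 ≈ 2555.3*I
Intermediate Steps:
r(O, a) = 84 - 14*a (r(O, a) = -7*((a + a) - 12) = -7*(2*a - 12) = -7*(-12 + 2*a) = 84 - 14*a)
√((1807 + 1688)*(-1591 - 277) + r(-22, 60)) = √((1807 + 1688)*(-1591 - 277) + (84 - 14*60)) = √(3495*(-1868) + (84 - 840)) = √(-6528660 - 756) = √(-6529416) = 2*I*√1632354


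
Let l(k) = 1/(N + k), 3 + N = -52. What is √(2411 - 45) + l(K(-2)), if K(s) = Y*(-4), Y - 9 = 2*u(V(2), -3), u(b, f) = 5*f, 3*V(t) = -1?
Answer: 1/29 + 13*√14 ≈ 48.676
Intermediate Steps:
V(t) = -⅓ (V(t) = (⅓)*(-1) = -⅓)
N = -55 (N = -3 - 52 = -55)
Y = -21 (Y = 9 + 2*(5*(-3)) = 9 + 2*(-15) = 9 - 30 = -21)
K(s) = 84 (K(s) = -21*(-4) = 84)
l(k) = 1/(-55 + k)
√(2411 - 45) + l(K(-2)) = √(2411 - 45) + 1/(-55 + 84) = √2366 + 1/29 = 13*√14 + 1/29 = 1/29 + 13*√14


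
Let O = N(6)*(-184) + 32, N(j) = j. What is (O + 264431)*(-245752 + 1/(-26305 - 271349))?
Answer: -1013919201178549/15666 ≈ -6.4721e+10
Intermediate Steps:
O = -1072 (O = 6*(-184) + 32 = -1104 + 32 = -1072)
(O + 264431)*(-245752 + 1/(-26305 - 271349)) = (-1072 + 264431)*(-245752 + 1/(-26305 - 271349)) = 263359*(-245752 + 1/(-297654)) = 263359*(-245752 - 1/297654) = 263359*(-73149065809/297654) = -1013919201178549/15666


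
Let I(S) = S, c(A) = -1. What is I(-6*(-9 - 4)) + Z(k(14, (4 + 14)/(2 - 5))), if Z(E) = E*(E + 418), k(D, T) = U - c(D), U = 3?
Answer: 1766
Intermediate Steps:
k(D, T) = 4 (k(D, T) = 3 - 1*(-1) = 3 + 1 = 4)
Z(E) = E*(418 + E)
I(-6*(-9 - 4)) + Z(k(14, (4 + 14)/(2 - 5))) = -6*(-9 - 4) + 4*(418 + 4) = -6*(-13) + 4*422 = 78 + 1688 = 1766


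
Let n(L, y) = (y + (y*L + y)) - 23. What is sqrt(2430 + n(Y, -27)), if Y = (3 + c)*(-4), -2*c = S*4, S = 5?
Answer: sqrt(1597) ≈ 39.962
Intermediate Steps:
c = -10 (c = -5*4/2 = -1/2*20 = -10)
Y = 28 (Y = (3 - 10)*(-4) = -7*(-4) = 28)
n(L, y) = -23 + 2*y + L*y (n(L, y) = (y + (L*y + y)) - 23 = (y + (y + L*y)) - 23 = (2*y + L*y) - 23 = -23 + 2*y + L*y)
sqrt(2430 + n(Y, -27)) = sqrt(2430 + (-23 + 2*(-27) + 28*(-27))) = sqrt(2430 + (-23 - 54 - 756)) = sqrt(2430 - 833) = sqrt(1597)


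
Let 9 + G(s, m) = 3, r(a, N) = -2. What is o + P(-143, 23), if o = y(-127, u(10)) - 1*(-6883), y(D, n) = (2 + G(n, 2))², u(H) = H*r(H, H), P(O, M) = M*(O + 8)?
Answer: 3794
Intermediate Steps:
G(s, m) = -6 (G(s, m) = -9 + 3 = -6)
P(O, M) = M*(8 + O)
u(H) = -2*H (u(H) = H*(-2) = -2*H)
y(D, n) = 16 (y(D, n) = (2 - 6)² = (-4)² = 16)
o = 6899 (o = 16 - 1*(-6883) = 16 + 6883 = 6899)
o + P(-143, 23) = 6899 + 23*(8 - 143) = 6899 + 23*(-135) = 6899 - 3105 = 3794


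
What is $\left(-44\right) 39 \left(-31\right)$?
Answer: $53196$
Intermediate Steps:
$\left(-44\right) 39 \left(-31\right) = \left(-1716\right) \left(-31\right) = 53196$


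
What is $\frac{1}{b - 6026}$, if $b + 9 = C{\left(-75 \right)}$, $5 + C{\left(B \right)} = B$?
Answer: $- \frac{1}{6115} \approx -0.00016353$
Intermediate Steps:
$C{\left(B \right)} = -5 + B$
$b = -89$ ($b = -9 - 80 = -89$)
$\frac{1}{b - 6026} = \frac{1}{-89 - 6026} = \frac{1}{-6115} = - \frac{1}{6115}$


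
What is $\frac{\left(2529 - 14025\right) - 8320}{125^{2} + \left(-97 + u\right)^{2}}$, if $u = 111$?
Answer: $- \frac{19816}{15821} \approx -1.2525$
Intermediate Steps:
$\frac{\left(2529 - 14025\right) - 8320}{125^{2} + \left(-97 + u\right)^{2}} = \frac{\left(2529 - 14025\right) - 8320}{125^{2} + \left(-97 + 111\right)^{2}} = \frac{\left(2529 - 14025\right) - 8320}{15625 + 14^{2}} = \frac{-11496 - 8320}{15625 + 196} = - \frac{19816}{15821}$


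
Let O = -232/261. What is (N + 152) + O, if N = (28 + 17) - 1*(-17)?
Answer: 1918/9 ≈ 213.11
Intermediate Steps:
O = -8/9 (O = -232*1/261 = -8/9 ≈ -0.88889)
N = 62 (N = 45 + 17 = 62)
(N + 152) + O = (62 + 152) - 8/9 = 214 - 8/9 = 1918/9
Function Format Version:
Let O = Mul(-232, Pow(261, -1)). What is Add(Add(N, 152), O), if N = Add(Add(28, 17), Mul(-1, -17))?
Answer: Rational(1918, 9) ≈ 213.11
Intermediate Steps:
O = Rational(-8, 9) (O = Mul(-232, Rational(1, 261)) = Rational(-8, 9) ≈ -0.88889)
N = 62 (N = Add(45, 17) = 62)
Add(Add(N, 152), O) = Add(Add(62, 152), Rational(-8, 9)) = Add(214, Rational(-8, 9)) = Rational(1918, 9)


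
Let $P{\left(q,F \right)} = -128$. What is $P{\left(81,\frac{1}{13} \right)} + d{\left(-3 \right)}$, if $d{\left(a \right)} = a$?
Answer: $-131$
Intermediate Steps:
$P{\left(81,\frac{1}{13} \right)} + d{\left(-3 \right)} = -128 - 3 = -131$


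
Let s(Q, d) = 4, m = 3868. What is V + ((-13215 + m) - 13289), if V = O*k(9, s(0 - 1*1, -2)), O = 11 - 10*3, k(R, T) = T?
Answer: -22712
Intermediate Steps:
O = -19 (O = 11 - 30 = -19)
V = -76 (V = -19*4 = -76)
V + ((-13215 + m) - 13289) = -76 + ((-13215 + 3868) - 13289) = -76 + (-9347 - 13289) = -76 - 22636 = -22712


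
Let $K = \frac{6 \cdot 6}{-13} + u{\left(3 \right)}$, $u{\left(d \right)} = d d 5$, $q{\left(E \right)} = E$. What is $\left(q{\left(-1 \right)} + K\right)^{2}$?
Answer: $\frac{287296}{169} \approx 1700.0$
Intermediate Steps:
$u{\left(d \right)} = 5 d^{2}$ ($u{\left(d \right)} = d^{2} \cdot 5 = 5 d^{2}$)
$K = \frac{549}{13}$ ($K = \frac{6 \cdot 6}{-13} + 5 \cdot 3^{2} = 36 \left(- \frac{1}{13}\right) + 5 \cdot 9 = - \frac{36}{13} + 45 = \frac{549}{13} \approx 42.231$)
$\left(q{\left(-1 \right)} + K\right)^{2} = \left(-1 + \frac{549}{13}\right)^{2} = \left(\frac{536}{13}\right)^{2} = \frac{287296}{169}$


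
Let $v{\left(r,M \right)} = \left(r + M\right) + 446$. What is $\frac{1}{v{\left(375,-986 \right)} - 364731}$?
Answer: $- \frac{1}{364896} \approx -2.7405 \cdot 10^{-6}$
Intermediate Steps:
$v{\left(r,M \right)} = 446 + M + r$ ($v{\left(r,M \right)} = \left(M + r\right) + 446 = 446 + M + r$)
$\frac{1}{v{\left(375,-986 \right)} - 364731} = \frac{1}{\left(446 - 986 + 375\right) - 364731} = \frac{1}{-165 - 364731} = \frac{1}{-364896} = - \frac{1}{364896}$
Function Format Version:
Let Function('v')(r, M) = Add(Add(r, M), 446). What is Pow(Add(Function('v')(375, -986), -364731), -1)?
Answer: Rational(-1, 364896) ≈ -2.7405e-6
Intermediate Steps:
Function('v')(r, M) = Add(446, M, r) (Function('v')(r, M) = Add(Add(M, r), 446) = Add(446, M, r))
Pow(Add(Function('v')(375, -986), -364731), -1) = Pow(Add(Add(446, -986, 375), -364731), -1) = Pow(Add(-165, -364731), -1) = Pow(-364896, -1) = Rational(-1, 364896)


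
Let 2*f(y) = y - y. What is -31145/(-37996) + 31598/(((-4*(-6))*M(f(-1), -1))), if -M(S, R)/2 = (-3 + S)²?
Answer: -148392871/2051784 ≈ -72.324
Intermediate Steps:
f(y) = 0 (f(y) = (y - y)/2 = (½)*0 = 0)
M(S, R) = -2*(-3 + S)²
-31145/(-37996) + 31598/(((-4*(-6))*M(f(-1), -1))) = -31145/(-37996) + 31598/(((-4*(-6))*(-2*(-3 + 0)²))) = -31145*(-1/37996) + 31598/((24*(-2*(-3)²))) = 31145/37996 + 31598/((24*(-2*9))) = 31145/37996 + 31598/((24*(-18))) = 31145/37996 + 31598/(-432) = 31145/37996 + 31598*(-1/432) = 31145/37996 - 15799/216 = -148392871/2051784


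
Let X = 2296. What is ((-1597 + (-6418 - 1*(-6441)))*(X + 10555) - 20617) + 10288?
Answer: -20237803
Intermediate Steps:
((-1597 + (-6418 - 1*(-6441)))*(X + 10555) - 20617) + 10288 = ((-1597 + (-6418 - 1*(-6441)))*(2296 + 10555) - 20617) + 10288 = ((-1597 + (-6418 + 6441))*12851 - 20617) + 10288 = ((-1597 + 23)*12851 - 20617) + 10288 = (-1574*12851 - 20617) + 10288 = (-20227474 - 20617) + 10288 = -20248091 + 10288 = -20237803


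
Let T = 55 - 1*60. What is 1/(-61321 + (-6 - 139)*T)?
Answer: -1/60596 ≈ -1.6503e-5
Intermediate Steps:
T = -5 (T = 55 - 60 = -5)
1/(-61321 + (-6 - 139)*T) = 1/(-61321 + (-6 - 139)*(-5)) = 1/(-61321 - 145*(-5)) = 1/(-61321 + 725) = 1/(-60596) = -1/60596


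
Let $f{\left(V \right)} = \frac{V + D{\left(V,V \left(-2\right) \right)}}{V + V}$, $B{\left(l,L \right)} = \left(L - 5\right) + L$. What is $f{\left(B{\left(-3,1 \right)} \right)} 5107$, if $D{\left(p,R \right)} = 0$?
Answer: $\frac{5107}{2} \approx 2553.5$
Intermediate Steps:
$B{\left(l,L \right)} = -5 + 2 L$ ($B{\left(l,L \right)} = \left(-5 + L\right) + L = -5 + 2 L$)
$f{\left(V \right)} = \frac{1}{2}$ ($f{\left(V \right)} = \frac{V + 0}{V + V} = \frac{V}{2 V} = V \frac{1}{2 V} = \frac{1}{2}$)
$f{\left(B{\left(-3,1 \right)} \right)} 5107 = \frac{1}{2} \cdot 5107 = \frac{5107}{2}$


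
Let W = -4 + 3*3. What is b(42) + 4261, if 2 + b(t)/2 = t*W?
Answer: 4677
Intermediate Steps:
W = 5 (W = -4 + 9 = 5)
b(t) = -4 + 10*t (b(t) = -4 + 2*(t*5) = -4 + 2*(5*t) = -4 + 10*t)
b(42) + 4261 = (-4 + 10*42) + 4261 = (-4 + 420) + 4261 = 416 + 4261 = 4677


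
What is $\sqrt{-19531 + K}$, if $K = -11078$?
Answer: $3 i \sqrt{3401} \approx 174.95 i$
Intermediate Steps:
$\sqrt{-19531 + K} = \sqrt{-19531 - 11078} = \sqrt{-30609} = 3 i \sqrt{3401}$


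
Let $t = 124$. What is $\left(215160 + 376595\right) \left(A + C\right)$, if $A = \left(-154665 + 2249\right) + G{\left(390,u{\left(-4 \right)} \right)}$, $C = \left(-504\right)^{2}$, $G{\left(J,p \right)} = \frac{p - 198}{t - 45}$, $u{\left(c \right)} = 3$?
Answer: $\frac{4749546939775}{79} \approx 6.0121 \cdot 10^{10}$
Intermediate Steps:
$G{\left(J,p \right)} = - \frac{198}{79} + \frac{p}{79}$ ($G{\left(J,p \right)} = \frac{p - 198}{124 - 45} = \frac{-198 + p}{79} = \left(-198 + p\right) \frac{1}{79} = - \frac{198}{79} + \frac{p}{79}$)
$C = 254016$
$A = - \frac{12041059}{79}$ ($A = \left(-154665 + 2249\right) + \left(- \frac{198}{79} + \frac{1}{79} \cdot 3\right) = -152416 + \left(- \frac{198}{79} + \frac{3}{79}\right) = -152416 - \frac{195}{79} = - \frac{12041059}{79} \approx -1.5242 \cdot 10^{5}$)
$\left(215160 + 376595\right) \left(A + C\right) = \left(215160 + 376595\right) \left(- \frac{12041059}{79} + 254016\right) = 591755 \cdot \frac{8026205}{79} = \frac{4749546939775}{79}$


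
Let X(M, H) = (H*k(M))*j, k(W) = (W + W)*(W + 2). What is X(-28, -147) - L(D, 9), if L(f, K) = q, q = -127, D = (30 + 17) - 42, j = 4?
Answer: -856001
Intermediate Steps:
D = 5 (D = 47 - 42 = 5)
L(f, K) = -127
k(W) = 2*W*(2 + W) (k(W) = (2*W)*(2 + W) = 2*W*(2 + W))
X(M, H) = 8*H*M*(2 + M) (X(M, H) = (H*(2*M*(2 + M)))*4 = (2*H*M*(2 + M))*4 = 8*H*M*(2 + M))
X(-28, -147) - L(D, 9) = 8*(-147)*(-28)*(2 - 28) - 1*(-127) = 8*(-147)*(-28)*(-26) + 127 = -856128 + 127 = -856001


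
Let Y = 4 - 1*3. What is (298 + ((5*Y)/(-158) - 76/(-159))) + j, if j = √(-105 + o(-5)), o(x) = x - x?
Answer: 7497569/25122 + I*√105 ≈ 298.45 + 10.247*I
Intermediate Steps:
Y = 1 (Y = 4 - 3 = 1)
o(x) = 0
j = I*√105 (j = √(-105 + 0) = √(-105) = I*√105 ≈ 10.247*I)
(298 + ((5*Y)/(-158) - 76/(-159))) + j = (298 + ((5*1)/(-158) - 76/(-159))) + I*√105 = (298 + (5*(-1/158) - 76*(-1/159))) + I*√105 = (298 + (-5/158 + 76/159)) + I*√105 = (298 + 11213/25122) + I*√105 = 7497569/25122 + I*√105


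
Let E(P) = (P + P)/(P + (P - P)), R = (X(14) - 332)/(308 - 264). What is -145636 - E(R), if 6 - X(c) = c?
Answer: -145638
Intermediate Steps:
X(c) = 6 - c
R = -85/11 (R = ((6 - 1*14) - 332)/(308 - 264) = ((6 - 14) - 332)/44 = (-8 - 332)*(1/44) = -340*1/44 = -85/11 ≈ -7.7273)
E(P) = 2 (E(P) = (2*P)/(P + 0) = (2*P)/P = 2)
-145636 - E(R) = -145636 - 1*2 = -145636 - 2 = -145638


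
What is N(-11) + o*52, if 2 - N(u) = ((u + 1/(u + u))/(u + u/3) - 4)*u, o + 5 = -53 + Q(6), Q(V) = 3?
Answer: -254647/88 ≈ -2893.7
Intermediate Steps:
o = -55 (o = -5 + (-53 + 3) = -5 - 50 = -55)
N(u) = 2 - u*(-4 + 3*(u + 1/(2*u))/(4*u)) (N(u) = 2 - ((u + 1/(u + u))/(u + u/3) - 4)*u = 2 - ((u + 1/(2*u))/(u + u*(1/3)) - 4)*u = 2 - ((u + 1/(2*u))/(u + u/3) - 4)*u = 2 - ((u + 1/(2*u))/((4*u/3)) - 4)*u = 2 - ((u + 1/(2*u))*(3/(4*u)) - 4)*u = 2 - (3*(u + 1/(2*u))/(4*u) - 4)*u = 2 - (-4 + 3*(u + 1/(2*u))/(4*u))*u = 2 - u*(-4 + 3*(u + 1/(2*u))/(4*u)))
N(-11) + o*52 = (2 - 3/8/(-11) + (13/4)*(-11)) - 55*52 = (2 - 3/8*(-1/11) - 143/4) - 2860 = (2 + 3/88 - 143/4) - 2860 = -2967/88 - 2860 = -254647/88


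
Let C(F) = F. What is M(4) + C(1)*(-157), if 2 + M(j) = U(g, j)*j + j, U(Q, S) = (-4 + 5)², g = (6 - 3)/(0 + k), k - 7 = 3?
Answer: -151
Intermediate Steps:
k = 10 (k = 7 + 3 = 10)
g = 3/10 (g = (6 - 3)/(0 + 10) = 3/10 ≈ 0.30000)
U(Q, S) = 1 (U(Q, S) = 1² = 1)
M(j) = -2 + 2*j (M(j) = -2 + (1*j + j) = -2 + (j + j) = -2 + 2*j)
M(4) + C(1)*(-157) = (-2 + 2*4) + 1*(-157) = (-2 + 8) - 157 = 6 - 157 = -151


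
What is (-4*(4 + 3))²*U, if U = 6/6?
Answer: 784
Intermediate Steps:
U = 1 (U = 6*(⅙) = 1)
(-4*(4 + 3))²*U = (-4*(4 + 3))²*1 = (-4*7)²*1 = (-28)²*1 = 784*1 = 784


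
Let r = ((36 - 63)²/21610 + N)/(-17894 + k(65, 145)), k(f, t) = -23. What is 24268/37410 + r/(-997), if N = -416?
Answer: 936771383102881/1444118817539490 ≈ 0.64868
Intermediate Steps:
r = 8989031/387186370 (r = ((36 - 63)²/21610 - 416)/(-17894 - 23) = ((-27)²*(1/21610) - 416)/(-17917) = (729*(1/21610) - 416)*(-1/17917) = (729/21610 - 416)*(-1/17917) = -8989031/21610*(-1/17917) = 8989031/387186370 ≈ 0.023216)
24268/37410 + r/(-997) = 24268/37410 + (8989031/387186370)/(-997) = 24268*(1/37410) + (8989031/387186370)*(-1/997) = 12134/18705 - 8989031/386024810890 = 936771383102881/1444118817539490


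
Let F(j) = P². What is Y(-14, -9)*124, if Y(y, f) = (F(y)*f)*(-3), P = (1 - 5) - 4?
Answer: 214272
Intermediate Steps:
P = -8 (P = -4 - 4 = -8)
F(j) = 64 (F(j) = (-8)² = 64)
Y(y, f) = -192*f (Y(y, f) = (64*f)*(-3) = -192*f)
Y(-14, -9)*124 = -192*(-9)*124 = 1728*124 = 214272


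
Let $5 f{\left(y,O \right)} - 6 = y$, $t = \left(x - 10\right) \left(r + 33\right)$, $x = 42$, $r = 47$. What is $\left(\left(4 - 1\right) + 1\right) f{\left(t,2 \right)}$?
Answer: $\frac{10264}{5} \approx 2052.8$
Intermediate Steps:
$t = 2560$ ($t = \left(42 - 10\right) \left(47 + 33\right) = 32 \cdot 80 = 2560$)
$f{\left(y,O \right)} = \frac{6}{5} + \frac{y}{5}$
$\left(\left(4 - 1\right) + 1\right) f{\left(t,2 \right)} = \left(\left(4 - 1\right) + 1\right) \left(\frac{6}{5} + \frac{1}{5} \cdot 2560\right) = \left(3 + 1\right) \left(\frac{6}{5} + 512\right) = 4 \cdot \frac{2566}{5} = \frac{10264}{5}$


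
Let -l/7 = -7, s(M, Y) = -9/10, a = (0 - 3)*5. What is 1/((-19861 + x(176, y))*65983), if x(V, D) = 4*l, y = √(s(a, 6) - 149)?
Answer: -1/1297555695 ≈ -7.7068e-10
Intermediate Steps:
a = -15 (a = -3*5 = -15)
s(M, Y) = -9/10 (s(M, Y) = -9*⅒ = -9/10)
l = 49 (l = -7*(-7) = 49)
y = I*√14990/10 (y = √(-9/10 - 149) = √(-1499/10) = I*√14990/10 ≈ 12.243*I)
x(V, D) = 196 (x(V, D) = 4*49 = 196)
1/((-19861 + x(176, y))*65983) = 1/((-19861 + 196)*65983) = (1/65983)/(-19665) = -1/19665*1/65983 = -1/1297555695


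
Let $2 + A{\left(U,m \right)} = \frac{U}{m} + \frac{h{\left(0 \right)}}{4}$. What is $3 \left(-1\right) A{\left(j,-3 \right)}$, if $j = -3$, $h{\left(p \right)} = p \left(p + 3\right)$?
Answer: $3$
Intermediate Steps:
$h{\left(p \right)} = p \left(3 + p\right)$
$A{\left(U,m \right)} = -2 + \frac{U}{m}$ ($A{\left(U,m \right)} = -2 + \left(\frac{U}{m} + \frac{0 \left(3 + 0\right)}{4}\right) = -2 + \left(\frac{U}{m} + 0 \cdot 3 \cdot \frac{1}{4}\right) = -2 + \left(\frac{U}{m} + 0 \cdot \frac{1}{4}\right) = -2 + \left(\frac{U}{m} + 0\right) = -2 + \frac{U}{m}$)
$3 \left(-1\right) A{\left(j,-3 \right)} = 3 \left(-1\right) \left(-2 - \frac{3}{-3}\right) = - 3 \left(-2 - -1\right) = - 3 \left(-2 + 1\right) = \left(-3\right) \left(-1\right) = 3$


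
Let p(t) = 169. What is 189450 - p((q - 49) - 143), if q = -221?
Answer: 189281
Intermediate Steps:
189450 - p((q - 49) - 143) = 189450 - 1*169 = 189450 - 169 = 189281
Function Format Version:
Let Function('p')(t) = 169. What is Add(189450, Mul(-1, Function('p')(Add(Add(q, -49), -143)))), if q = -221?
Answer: 189281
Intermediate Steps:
Add(189450, Mul(-1, Function('p')(Add(Add(q, -49), -143)))) = Add(189450, Mul(-1, 169)) = Add(189450, -169) = 189281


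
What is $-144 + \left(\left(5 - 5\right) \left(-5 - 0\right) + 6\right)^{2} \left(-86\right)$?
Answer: $-3240$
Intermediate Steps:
$-144 + \left(\left(5 - 5\right) \left(-5 - 0\right) + 6\right)^{2} \left(-86\right) = -144 + \left(0 \left(-5 + 0\right) + 6\right)^{2} \left(-86\right) = -144 + \left(0 \left(-5\right) + 6\right)^{2} \left(-86\right) = -144 + \left(0 + 6\right)^{2} \left(-86\right) = -144 + 6^{2} \left(-86\right) = -144 + 36 \left(-86\right) = -144 - 3096 = -3240$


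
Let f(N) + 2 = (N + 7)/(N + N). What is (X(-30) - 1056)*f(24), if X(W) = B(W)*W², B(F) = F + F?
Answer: 74555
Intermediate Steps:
B(F) = 2*F
X(W) = 2*W³ (X(W) = (2*W)*W² = 2*W³)
f(N) = -2 + (7 + N)/(2*N) (f(N) = -2 + (N + 7)/(N + N) = -2 + (7 + N)/((2*N)) = -2 + (7 + N)*(1/(2*N)) = -2 + (7 + N)/(2*N))
(X(-30) - 1056)*f(24) = (2*(-30)³ - 1056)*((½)*(7 - 3*24)/24) = (2*(-27000) - 1056)*((½)*(1/24)*(7 - 72)) = (-54000 - 1056)*((½)*(1/24)*(-65)) = -55056*(-65/48) = 74555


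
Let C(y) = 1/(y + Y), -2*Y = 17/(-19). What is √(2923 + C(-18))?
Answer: √1300385201/667 ≈ 54.064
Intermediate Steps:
Y = 17/38 (Y = -17/(2*(-19)) = -17*(-1)/(2*19) = -½*(-17/19) = 17/38 ≈ 0.44737)
C(y) = 1/(17/38 + y) (C(y) = 1/(y + 17/38) = 1/(17/38 + y))
√(2923 + C(-18)) = √(2923 + 38/(17 + 38*(-18))) = √(2923 + 38/(17 - 684)) = √(2923 + 38/(-667)) = √(2923 + 38*(-1/667)) = √(2923 - 38/667) = √(1949603/667) = √1300385201/667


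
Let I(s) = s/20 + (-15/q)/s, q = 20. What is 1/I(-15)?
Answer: -10/7 ≈ -1.4286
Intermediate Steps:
I(s) = -3/(4*s) + s/20 (I(s) = s/20 + (-15/20)/s = s*(1/20) + (-15*1/20)/s = s/20 - 3/(4*s) = -3/(4*s) + s/20)
1/I(-15) = 1/((1/20)*(-15 + (-15)**2)/(-15)) = 1/((1/20)*(-1/15)*(-15 + 225)) = 1/((1/20)*(-1/15)*210) = 1/(-7/10) = -10/7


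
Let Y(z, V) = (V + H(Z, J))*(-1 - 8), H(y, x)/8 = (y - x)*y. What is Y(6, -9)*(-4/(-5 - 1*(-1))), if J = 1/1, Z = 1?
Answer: 81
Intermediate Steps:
J = 1
H(y, x) = 8*y*(y - x) (H(y, x) = 8*((y - x)*y) = 8*(y*(y - x)) = 8*y*(y - x))
Y(z, V) = -9*V (Y(z, V) = (V + 8*1*(1 - 1*1))*(-1 - 8) = (V + 8*1*(1 - 1))*(-9) = (V + 8*1*0)*(-9) = (V + 0)*(-9) = V*(-9) = -9*V)
Y(6, -9)*(-4/(-5 - 1*(-1))) = (-9*(-9))*(-4/(-5 - 1*(-1))) = 81*(-4/(-5 + 1)) = 81*(-4/(-4)) = 81*(-4*(-¼)) = 81*1 = 81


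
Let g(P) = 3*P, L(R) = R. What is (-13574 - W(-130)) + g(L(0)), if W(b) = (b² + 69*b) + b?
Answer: -21374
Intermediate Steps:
W(b) = b² + 70*b
(-13574 - W(-130)) + g(L(0)) = (-13574 - (-130)*(70 - 130)) + 3*0 = (-13574 - (-130)*(-60)) + 0 = (-13574 - 1*7800) + 0 = (-13574 - 7800) + 0 = -21374 + 0 = -21374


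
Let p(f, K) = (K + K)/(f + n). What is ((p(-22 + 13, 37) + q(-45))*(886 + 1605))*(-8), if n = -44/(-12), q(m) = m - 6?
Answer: 1292829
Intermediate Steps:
q(m) = -6 + m
n = 11/3 (n = -44*(-1/12) = 11/3 ≈ 3.6667)
p(f, K) = 2*K/(11/3 + f) (p(f, K) = (K + K)/(f + 11/3) = (2*K)/(11/3 + f) = 2*K/(11/3 + f))
((p(-22 + 13, 37) + q(-45))*(886 + 1605))*(-8) = ((6*37/(11 + 3*(-22 + 13)) + (-6 - 45))*(886 + 1605))*(-8) = ((6*37/(11 + 3*(-9)) - 51)*2491)*(-8) = ((6*37/(11 - 27) - 51)*2491)*(-8) = ((6*37/(-16) - 51)*2491)*(-8) = ((6*37*(-1/16) - 51)*2491)*(-8) = ((-111/8 - 51)*2491)*(-8) = -519/8*2491*(-8) = -1292829/8*(-8) = 1292829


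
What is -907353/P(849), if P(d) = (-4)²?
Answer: -907353/16 ≈ -56710.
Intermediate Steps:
P(d) = 16
-907353/P(849) = -907353/16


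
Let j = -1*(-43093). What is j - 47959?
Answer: -4866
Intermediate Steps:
j = 43093
j - 47959 = 43093 - 47959 = -4866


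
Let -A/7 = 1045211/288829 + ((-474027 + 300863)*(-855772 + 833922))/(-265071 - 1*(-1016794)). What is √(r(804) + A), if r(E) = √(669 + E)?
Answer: √(-33920525784204333288991593 + 962057854779658065361*√1473)/31017057481 ≈ 187.67*I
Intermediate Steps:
A = -1093608760437153/31017057481 (A = -7*(1045211/288829 + ((-474027 + 300863)*(-855772 + 833922))/(-265071 - 1*(-1016794))) = -7*(1045211*(1/288829) + (-173164*(-21850))/(-265071 + 1016794)) = -7*(1045211/288829 + 3783633400/751723) = -7*1093608760437153/217119402367 = -1093608760437153/31017057481 ≈ -35258.)
√(r(804) + A) = √(√(669 + 804) - 1093608760437153/31017057481) = √(√1473 - 1093608760437153/31017057481) = √(-1093608760437153/31017057481 + √1473)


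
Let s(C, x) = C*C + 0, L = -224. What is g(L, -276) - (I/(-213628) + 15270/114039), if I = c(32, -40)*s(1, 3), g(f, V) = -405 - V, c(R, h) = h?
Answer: -262162899299/2030160291 ≈ -129.13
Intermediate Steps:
s(C, x) = C² (s(C, x) = C² + 0 = C²)
I = -40 (I = -40*1² = -40*1 = -40)
g(L, -276) - (I/(-213628) + 15270/114039) = (-405 - 1*(-276)) - (-40/(-213628) + 15270/114039) = (-405 + 276) - (-40*(-1/213628) + 15270*(1/114039)) = -129 - (10/53407 + 5090/38013) = -129 - 1*272221760/2030160291 = -129 - 272221760/2030160291 = -262162899299/2030160291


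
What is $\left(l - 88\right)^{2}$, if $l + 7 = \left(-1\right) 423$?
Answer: $268324$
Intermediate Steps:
$l = -430$ ($l = -7 - 423 = -430$)
$\left(l - 88\right)^{2} = \left(-430 - 88\right)^{2} = \left(-518\right)^{2} = 268324$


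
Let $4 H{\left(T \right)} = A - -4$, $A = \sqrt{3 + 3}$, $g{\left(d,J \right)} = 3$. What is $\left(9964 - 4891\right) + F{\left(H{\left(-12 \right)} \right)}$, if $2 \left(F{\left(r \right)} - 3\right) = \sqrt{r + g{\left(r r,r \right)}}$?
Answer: $5076 + \frac{\sqrt{16 + \sqrt{6}}}{4} \approx 5077.1$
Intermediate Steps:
$A = \sqrt{6} \approx 2.4495$
$H{\left(T \right)} = 1 + \frac{\sqrt{6}}{4}$ ($H{\left(T \right)} = \frac{\sqrt{6} - -4}{4} = \frac{\sqrt{6} + 4}{4} = \frac{4 + \sqrt{6}}{4} = 1 + \frac{\sqrt{6}}{4}$)
$F{\left(r \right)} = 3 + \frac{\sqrt{3 + r}}{2}$ ($F{\left(r \right)} = 3 + \frac{\sqrt{r + 3}}{2} = 3 + \frac{\sqrt{3 + r}}{2}$)
$\left(9964 - 4891\right) + F{\left(H{\left(-12 \right)} \right)} = \left(9964 - 4891\right) + \left(3 + \frac{\sqrt{3 + \left(1 + \frac{\sqrt{6}}{4}\right)}}{2}\right) = 5073 + \left(3 + \frac{\sqrt{4 + \frac{\sqrt{6}}{4}}}{2}\right) = 5076 + \frac{\sqrt{4 + \frac{\sqrt{6}}{4}}}{2}$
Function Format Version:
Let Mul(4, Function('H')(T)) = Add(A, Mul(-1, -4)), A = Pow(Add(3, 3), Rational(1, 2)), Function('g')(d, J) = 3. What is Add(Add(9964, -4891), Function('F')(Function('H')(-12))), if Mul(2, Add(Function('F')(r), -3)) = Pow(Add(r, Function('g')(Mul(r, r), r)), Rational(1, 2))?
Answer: Add(5076, Mul(Rational(1, 4), Pow(Add(16, Pow(6, Rational(1, 2))), Rational(1, 2)))) ≈ 5077.1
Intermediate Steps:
A = Pow(6, Rational(1, 2)) ≈ 2.4495
Function('H')(T) = Add(1, Mul(Rational(1, 4), Pow(6, Rational(1, 2)))) (Function('H')(T) = Mul(Rational(1, 4), Add(Pow(6, Rational(1, 2)), Mul(-1, -4))) = Mul(Rational(1, 4), Add(Pow(6, Rational(1, 2)), 4)) = Mul(Rational(1, 4), Add(4, Pow(6, Rational(1, 2)))) = Add(1, Mul(Rational(1, 4), Pow(6, Rational(1, 2)))))
Function('F')(r) = Add(3, Mul(Rational(1, 2), Pow(Add(3, r), Rational(1, 2)))) (Function('F')(r) = Add(3, Mul(Rational(1, 2), Pow(Add(r, 3), Rational(1, 2)))) = Add(3, Mul(Rational(1, 2), Pow(Add(3, r), Rational(1, 2)))))
Add(Add(9964, -4891), Function('F')(Function('H')(-12))) = Add(Add(9964, -4891), Add(3, Mul(Rational(1, 2), Pow(Add(3, Add(1, Mul(Rational(1, 4), Pow(6, Rational(1, 2))))), Rational(1, 2))))) = Add(5073, Add(3, Mul(Rational(1, 2), Pow(Add(4, Mul(Rational(1, 4), Pow(6, Rational(1, 2)))), Rational(1, 2))))) = Add(5076, Mul(Rational(1, 2), Pow(Add(4, Mul(Rational(1, 4), Pow(6, Rational(1, 2)))), Rational(1, 2))))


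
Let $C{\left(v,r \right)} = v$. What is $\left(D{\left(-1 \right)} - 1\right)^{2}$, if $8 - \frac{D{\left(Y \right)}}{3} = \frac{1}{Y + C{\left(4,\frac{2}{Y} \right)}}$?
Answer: $484$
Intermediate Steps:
$D{\left(Y \right)} = 24 - \frac{3}{4 + Y}$ ($D{\left(Y \right)} = 24 - \frac{3}{Y + 4} = 24 - \frac{3}{4 + Y}$)
$\left(D{\left(-1 \right)} - 1\right)^{2} = \left(\frac{3 \left(31 + 8 \left(-1\right)\right)}{4 - 1} - 1\right)^{2} = \left(\frac{3 \left(31 - 8\right)}{3} - 1\right)^{2} = \left(3 \cdot \frac{1}{3} \cdot 23 - 1\right)^{2} = \left(23 - 1\right)^{2} = 22^{2} = 484$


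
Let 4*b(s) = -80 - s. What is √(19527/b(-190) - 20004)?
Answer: I*√58364130/55 ≈ 138.9*I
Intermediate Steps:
b(s) = -20 - s/4 (b(s) = (-80 - s)/4 = -20 - s/4)
√(19527/b(-190) - 20004) = √(19527/(-20 - ¼*(-190)) - 20004) = √(19527/(-20 + 95/2) - 20004) = √(19527/(55/2) - 20004) = √(19527*(2/55) - 20004) = √(39054/55 - 20004) = √(-1061166/55) = I*√58364130/55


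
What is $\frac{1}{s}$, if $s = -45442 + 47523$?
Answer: $\frac{1}{2081} \approx 0.00048054$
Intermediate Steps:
$s = 2081$
$\frac{1}{s} = \frac{1}{2081}$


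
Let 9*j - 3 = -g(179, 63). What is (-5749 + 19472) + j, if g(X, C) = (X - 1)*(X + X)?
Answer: 59786/9 ≈ 6642.9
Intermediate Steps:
g(X, C) = 2*X*(-1 + X) (g(X, C) = (-1 + X)*(2*X) = 2*X*(-1 + X))
j = -63721/9 (j = ⅓ + (-2*179*(-1 + 179))/9 = ⅓ + (-2*179*178)/9 = ⅓ + (-1*63724)/9 = ⅓ + (⅑)*(-63724) = ⅓ - 63724/9 = -63721/9 ≈ -7080.1)
(-5749 + 19472) + j = (-5749 + 19472) - 63721/9 = 13723 - 63721/9 = 59786/9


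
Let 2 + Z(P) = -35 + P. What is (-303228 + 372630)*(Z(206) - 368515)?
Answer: -25563949092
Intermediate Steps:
Z(P) = -37 + P (Z(P) = -2 + (-35 + P) = -37 + P)
(-303228 + 372630)*(Z(206) - 368515) = (-303228 + 372630)*((-37 + 206) - 368515) = 69402*(169 - 368515) = 69402*(-368346) = -25563949092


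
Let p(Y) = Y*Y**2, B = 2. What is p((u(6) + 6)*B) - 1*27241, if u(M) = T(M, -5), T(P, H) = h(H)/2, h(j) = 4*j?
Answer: -27753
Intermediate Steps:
T(P, H) = 2*H (T(P, H) = (4*H)/2 = (4*H)*(1/2) = 2*H)
u(M) = -10 (u(M) = 2*(-5) = -10)
p(Y) = Y**3
p((u(6) + 6)*B) - 1*27241 = ((-10 + 6)*2)**3 - 1*27241 = (-4*2)**3 - 27241 = (-8)**3 - 27241 = -512 - 27241 = -27753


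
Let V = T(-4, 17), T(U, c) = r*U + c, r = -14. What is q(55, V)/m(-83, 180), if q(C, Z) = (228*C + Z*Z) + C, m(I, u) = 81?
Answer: 17924/81 ≈ 221.28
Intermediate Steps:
T(U, c) = c - 14*U (T(U, c) = -14*U + c = c - 14*U)
V = 73 (V = 17 - 14*(-4) = 17 + 56 = 73)
q(C, Z) = Z**2 + 229*C (q(C, Z) = (228*C + Z**2) + C = (Z**2 + 228*C) + C = Z**2 + 229*C)
q(55, V)/m(-83, 180) = (73**2 + 229*55)/81 = (5329 + 12595)*(1/81) = 17924*(1/81) = 17924/81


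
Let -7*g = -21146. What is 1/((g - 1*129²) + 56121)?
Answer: 7/297506 ≈ 2.3529e-5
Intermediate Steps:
g = 21146/7 (g = -⅐*(-21146) = 21146/7 ≈ 3020.9)
1/((g - 1*129²) + 56121) = 1/((21146/7 - 1*129²) + 56121) = 1/((21146/7 - 1*16641) + 56121) = 1/((21146/7 - 16641) + 56121) = 1/(-95341/7 + 56121) = 1/(297506/7) = 7/297506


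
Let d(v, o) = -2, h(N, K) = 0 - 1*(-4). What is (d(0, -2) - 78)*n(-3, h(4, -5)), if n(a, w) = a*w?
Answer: 960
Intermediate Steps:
h(N, K) = 4 (h(N, K) = 0 + 4 = 4)
(d(0, -2) - 78)*n(-3, h(4, -5)) = (-2 - 78)*(-3*4) = -80*(-12) = 960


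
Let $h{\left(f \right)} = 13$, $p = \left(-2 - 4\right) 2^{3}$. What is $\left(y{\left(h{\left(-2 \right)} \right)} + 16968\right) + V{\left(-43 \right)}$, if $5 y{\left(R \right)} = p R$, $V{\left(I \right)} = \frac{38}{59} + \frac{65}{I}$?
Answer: $\frac{213644987}{12685} \approx 16842.0$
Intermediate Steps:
$p = -48$ ($p = \left(-6\right) 8 = -48$)
$V{\left(I \right)} = \frac{38}{59} + \frac{65}{I}$ ($V{\left(I \right)} = 38 \cdot \frac{1}{59} + \frac{65}{I} = \frac{38}{59} + \frac{65}{I}$)
$y{\left(R \right)} = - \frac{48 R}{5}$ ($y{\left(R \right)} = \frac{\left(-48\right) R}{5} = - \frac{48 R}{5}$)
$\left(y{\left(h{\left(-2 \right)} \right)} + 16968\right) + V{\left(-43 \right)} = \left(\left(- \frac{48}{5}\right) 13 + 16968\right) + \left(\frac{38}{59} + \frac{65}{-43}\right) = \left(- \frac{624}{5} + 16968\right) + \left(\frac{38}{59} + 65 \left(- \frac{1}{43}\right)\right) = \frac{84216}{5} + \left(\frac{38}{59} - \frac{65}{43}\right) = \frac{84216}{5} - \frac{2201}{2537} = \frac{213644987}{12685}$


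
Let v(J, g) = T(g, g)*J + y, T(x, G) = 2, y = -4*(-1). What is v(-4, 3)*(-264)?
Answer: 1056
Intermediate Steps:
y = 4
v(J, g) = 4 + 2*J (v(J, g) = 2*J + 4 = 4 + 2*J)
v(-4, 3)*(-264) = (4 + 2*(-4))*(-264) = (4 - 8)*(-264) = -4*(-264) = 1056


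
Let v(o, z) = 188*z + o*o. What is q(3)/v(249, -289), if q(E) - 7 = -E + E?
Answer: 7/7669 ≈ 0.00091277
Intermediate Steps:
q(E) = 7 (q(E) = 7 + (-E + E) = 7 + 0 = 7)
v(o, z) = o**2 + 188*z (v(o, z) = 188*z + o**2 = o**2 + 188*z)
q(3)/v(249, -289) = 7/(249**2 + 188*(-289)) = 7/(62001 - 54332) = 7/7669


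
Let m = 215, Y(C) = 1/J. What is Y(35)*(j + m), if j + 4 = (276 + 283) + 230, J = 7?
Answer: 1000/7 ≈ 142.86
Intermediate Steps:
Y(C) = 1/7
j = 785 (j = -4 + ((276 + 283) + 230) = -4 + (559 + 230) = -4 + 789 = 785)
Y(35)*(j + m) = (785 + 215)/7 = (1/7)*1000 = 1000/7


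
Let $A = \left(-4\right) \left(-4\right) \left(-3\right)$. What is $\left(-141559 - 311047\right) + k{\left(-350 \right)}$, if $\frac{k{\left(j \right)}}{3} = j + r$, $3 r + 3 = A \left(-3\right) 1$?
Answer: $-453515$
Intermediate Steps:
$A = -48$ ($A = 16 \left(-3\right) = -48$)
$r = 47$ ($r = -1 + \frac{\left(-48\right) \left(-3\right) 1}{3} = -1 + \frac{144 \cdot 1}{3} = -1 + \frac{1}{3} \cdot 144 = -1 + 48 = 47$)
$k{\left(j \right)} = 141 + 3 j$ ($k{\left(j \right)} = 3 \left(j + 47\right) = 3 \left(47 + j\right) = 141 + 3 j$)
$\left(-141559 - 311047\right) + k{\left(-350 \right)} = \left(-141559 - 311047\right) + \left(141 + 3 \left(-350\right)\right) = -452606 + \left(141 - 1050\right) = -452606 - 909 = -453515$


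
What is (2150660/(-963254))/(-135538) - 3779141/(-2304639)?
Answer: 7255885818371054/4424822850557421 ≈ 1.6398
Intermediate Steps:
(2150660/(-963254))/(-135538) - 3779141/(-2304639) = (2150660*(-1/963254))*(-1/135538) - 3779141*(-1/2304639) = -1075330/481627*(-1/135538) + 3779141/2304639 = 537665/32639380163 + 3779141/2304639 = 7255885818371054/4424822850557421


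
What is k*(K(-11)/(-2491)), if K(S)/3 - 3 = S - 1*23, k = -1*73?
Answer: -6789/2491 ≈ -2.7254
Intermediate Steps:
k = -73
K(S) = -60 + 3*S (K(S) = 9 + 3*(S - 1*23) = 9 + 3*(S - 23) = 9 + 3*(-23 + S) = 9 + (-69 + 3*S) = -60 + 3*S)
k*(K(-11)/(-2491)) = -73*(-60 + 3*(-11))/(-2491) = -73*(-60 - 33)*(-1)/2491 = -(-6789)*(-1)/2491 = -73*93/2491 = -6789/2491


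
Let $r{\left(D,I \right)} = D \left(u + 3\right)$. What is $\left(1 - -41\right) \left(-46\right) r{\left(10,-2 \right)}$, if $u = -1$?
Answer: $-38640$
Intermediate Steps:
$r{\left(D,I \right)} = 2 D$ ($r{\left(D,I \right)} = D \left(-1 + 3\right) = D 2 = 2 D$)
$\left(1 - -41\right) \left(-46\right) r{\left(10,-2 \right)} = \left(1 - -41\right) \left(-46\right) 2 \cdot 10 = \left(1 + 41\right) \left(-46\right) 20 = 42 \left(-46\right) 20 = \left(-1932\right) 20 = -38640$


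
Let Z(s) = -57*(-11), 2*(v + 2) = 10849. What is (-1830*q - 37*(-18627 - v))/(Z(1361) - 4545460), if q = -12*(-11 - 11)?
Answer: -813423/9089666 ≈ -0.089489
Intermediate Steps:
v = 10845/2 (v = -2 + (½)*10849 = -2 + 10849/2 = 10845/2 ≈ 5422.5)
Z(s) = 627
q = 264 (q = -12*(-22) = 264)
(-1830*q - 37*(-18627 - v))/(Z(1361) - 4545460) = (-1830*264 - 37*(-18627 - 1*10845/2))/(627 - 4545460) = (-483120 - 37*(-18627 - 10845/2))/(-4544833) = (-483120 - 37*(-48099/2))*(-1/4544833) = (-483120 + 1779663/2)*(-1/4544833) = (813423/2)*(-1/4544833) = -813423/9089666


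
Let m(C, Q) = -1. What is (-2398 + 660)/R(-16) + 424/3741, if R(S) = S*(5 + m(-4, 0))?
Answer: 3264497/119712 ≈ 27.270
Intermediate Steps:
R(S) = 4*S (R(S) = S*(5 - 1) = S*4 = 4*S)
(-2398 + 660)/R(-16) + 424/3741 = (-2398 + 660)/((4*(-16))) + 424/3741 = -1738/(-64) + 424*(1/3741) = -1738*(-1/64) + 424/3741 = 869/32 + 424/3741 = 3264497/119712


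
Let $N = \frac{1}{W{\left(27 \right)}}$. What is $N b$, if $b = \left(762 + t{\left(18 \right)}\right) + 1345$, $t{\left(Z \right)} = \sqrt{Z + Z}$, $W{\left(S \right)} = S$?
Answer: $\frac{2113}{27} \approx 78.259$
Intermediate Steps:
$t{\left(Z \right)} = \sqrt{2} \sqrt{Z}$ ($t{\left(Z \right)} = \sqrt{2 Z} = \sqrt{2} \sqrt{Z}$)
$N = \frac{1}{27} \approx 0.037037$
$b = 2113$ ($b = \left(762 + \sqrt{2} \sqrt{18}\right) + 1345 = \left(762 + \sqrt{2} \cdot 3 \sqrt{2}\right) + 1345 = \left(762 + 6\right) + 1345 = 768 + 1345 = 2113$)
$N b = \frac{1}{27} \cdot 2113 = \frac{2113}{27}$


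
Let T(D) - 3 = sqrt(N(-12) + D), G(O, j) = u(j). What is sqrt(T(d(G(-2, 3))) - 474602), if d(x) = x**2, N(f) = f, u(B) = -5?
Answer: sqrt(-474599 + sqrt(13)) ≈ 688.91*I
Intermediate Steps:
G(O, j) = -5
T(D) = 3 + sqrt(-12 + D)
sqrt(T(d(G(-2, 3))) - 474602) = sqrt((3 + sqrt(-12 + (-5)**2)) - 474602) = sqrt((3 + sqrt(-12 + 25)) - 474602) = sqrt((3 + sqrt(13)) - 474602) = sqrt(-474599 + sqrt(13))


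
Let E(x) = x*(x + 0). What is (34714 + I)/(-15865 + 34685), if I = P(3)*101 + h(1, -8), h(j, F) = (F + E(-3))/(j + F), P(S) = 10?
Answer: 250067/131740 ≈ 1.8982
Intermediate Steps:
E(x) = x² (E(x) = x*x = x²)
h(j, F) = (9 + F)/(F + j) (h(j, F) = (F + (-3)²)/(j + F) = (F + 9)/(F + j) = (9 + F)/(F + j))
I = 7069/7 (I = 10*101 + (9 - 8)/(-8 + 1) = 1010 + 1/(-7) = 1010 - ⅐*1 = 1010 - ⅐ = 7069/7 ≈ 1009.9)
(34714 + I)/(-15865 + 34685) = (34714 + 7069/7)/(-15865 + 34685) = (250067/7)/18820 = (250067/7)*(1/18820) = 250067/131740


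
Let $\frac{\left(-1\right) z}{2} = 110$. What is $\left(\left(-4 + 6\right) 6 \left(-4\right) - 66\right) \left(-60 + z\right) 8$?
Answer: $255360$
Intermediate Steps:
$z = -220$ ($z = \left(-2\right) 110 = -220$)
$\left(\left(-4 + 6\right) 6 \left(-4\right) - 66\right) \left(-60 + z\right) 8 = \left(\left(-4 + 6\right) 6 \left(-4\right) - 66\right) \left(-60 - 220\right) 8 = \left(2 \cdot 6 \left(-4\right) - 66\right) \left(-280\right) 8 = \left(12 \left(-4\right) - 66\right) \left(-280\right) 8 = \left(-48 - 66\right) \left(-280\right) 8 = \left(-114\right) \left(-280\right) 8 = 31920 \cdot 8 = 255360$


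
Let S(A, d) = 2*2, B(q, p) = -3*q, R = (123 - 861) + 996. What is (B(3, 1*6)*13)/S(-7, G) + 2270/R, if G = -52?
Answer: -10553/516 ≈ -20.452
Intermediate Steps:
R = 258 (R = -738 + 996 = 258)
S(A, d) = 4
(B(3, 1*6)*13)/S(-7, G) + 2270/R = (-3*3*13)/4 + 2270/258 = -9*13*(¼) + 2270*(1/258) = -117*¼ + 1135/129 = -117/4 + 1135/129 = -10553/516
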